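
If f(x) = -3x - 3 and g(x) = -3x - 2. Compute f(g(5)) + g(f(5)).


100


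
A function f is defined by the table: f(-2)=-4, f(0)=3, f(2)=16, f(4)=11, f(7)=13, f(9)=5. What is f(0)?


Reading from the table at x = 0

3


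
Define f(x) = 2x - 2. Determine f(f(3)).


f(3) = 4
f(4) = 6

6


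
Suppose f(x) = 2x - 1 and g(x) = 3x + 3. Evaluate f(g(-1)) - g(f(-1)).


f(g(-1)) = -1
g(f(-1)) = -6
Difference = 5

5


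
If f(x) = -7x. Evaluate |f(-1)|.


f(-1) = 7
|7| = 7

7


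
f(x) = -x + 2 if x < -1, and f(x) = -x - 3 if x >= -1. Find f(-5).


-5 satisfies x < -1
f(-5) = 7

7


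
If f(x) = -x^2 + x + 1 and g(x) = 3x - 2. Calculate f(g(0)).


g(0) = -2
f(-2) = (-1)*(-2)^2 + 1*(-2) + 1 = -5

-5


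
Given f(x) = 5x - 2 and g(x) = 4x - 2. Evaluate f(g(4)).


g(4) = 14
f(14) = 68

68


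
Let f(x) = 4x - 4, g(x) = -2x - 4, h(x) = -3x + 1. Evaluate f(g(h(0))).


h(0) = 1
g(1) = -6
f(-6) = -28

-28


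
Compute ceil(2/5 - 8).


2/5 = 0.4
0.4 - 8 = -7.6
ceil(-7.6) = -7

-7


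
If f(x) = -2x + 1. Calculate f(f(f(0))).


f(0) = 1
f(1) = -1
f(-1) = 3

3


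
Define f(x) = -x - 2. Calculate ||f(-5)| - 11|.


f(-5) = 3
|3| = 3
|3 - 11| = 8

8


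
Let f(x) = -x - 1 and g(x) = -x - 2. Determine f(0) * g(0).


f(0) = -1
g(0) = -2
Product = 2

2


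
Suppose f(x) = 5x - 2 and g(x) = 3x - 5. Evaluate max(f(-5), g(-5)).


f(-5) = -27
g(-5) = -20
max = -20

-20


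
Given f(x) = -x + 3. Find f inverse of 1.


Solve -x + 3 = 1
x = (1 - 3) / (-1) = 2

2


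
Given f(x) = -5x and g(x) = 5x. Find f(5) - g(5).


f(5) = -25
g(5) = 25
Difference = -50

-50


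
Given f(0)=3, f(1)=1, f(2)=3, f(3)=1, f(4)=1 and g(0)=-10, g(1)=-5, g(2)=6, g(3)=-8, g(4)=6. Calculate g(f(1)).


f(1) = 1
g(1) = -5

-5


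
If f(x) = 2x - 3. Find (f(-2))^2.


f(-2) = -7
(-7)^2 = 49

49


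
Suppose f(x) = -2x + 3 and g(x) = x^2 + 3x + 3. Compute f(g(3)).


g(3) = 21
f(21) = -39

-39


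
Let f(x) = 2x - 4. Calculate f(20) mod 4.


f(20) = 36
36 mod 4 = 0

0


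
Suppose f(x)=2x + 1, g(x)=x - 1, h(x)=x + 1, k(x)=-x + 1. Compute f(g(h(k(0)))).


k(0) = 1
h(1) = 2
g(2) = 1
f(1) = 3

3


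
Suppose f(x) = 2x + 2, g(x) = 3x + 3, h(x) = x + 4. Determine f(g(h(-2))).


20


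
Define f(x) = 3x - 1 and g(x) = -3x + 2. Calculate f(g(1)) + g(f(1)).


-8


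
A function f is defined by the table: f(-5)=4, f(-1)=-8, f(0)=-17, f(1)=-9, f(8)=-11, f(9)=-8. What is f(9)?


Reading from the table at x = 9

-8


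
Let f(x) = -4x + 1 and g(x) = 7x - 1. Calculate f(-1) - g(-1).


f(-1) = 5
g(-1) = -8
Difference = 13

13


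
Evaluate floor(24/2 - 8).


4


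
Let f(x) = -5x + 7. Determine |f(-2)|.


f(-2) = 17
|17| = 17

17


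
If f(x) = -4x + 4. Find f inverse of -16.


Solve -4x + 4 = -16
x = (-16 - 4) / (-4) = 5

5


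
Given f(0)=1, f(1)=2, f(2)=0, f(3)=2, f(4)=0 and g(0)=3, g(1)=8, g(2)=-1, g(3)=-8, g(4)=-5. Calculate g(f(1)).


f(1) = 2
g(2) = -1

-1


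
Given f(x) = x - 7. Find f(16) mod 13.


9


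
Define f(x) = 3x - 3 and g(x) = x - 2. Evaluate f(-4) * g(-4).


90


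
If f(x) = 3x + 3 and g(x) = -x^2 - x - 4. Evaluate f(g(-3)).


g(-3) = -10
f(-10) = -27

-27


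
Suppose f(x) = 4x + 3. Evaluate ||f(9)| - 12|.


f(9) = 39
|39| = 39
|39 - 12| = 27

27


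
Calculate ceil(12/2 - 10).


12/2 = 6
6 - 10 = -4
ceil(-4) = -4

-4


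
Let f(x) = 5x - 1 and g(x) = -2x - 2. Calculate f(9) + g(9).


f(9) = 44
g(9) = -20
Sum = 24

24


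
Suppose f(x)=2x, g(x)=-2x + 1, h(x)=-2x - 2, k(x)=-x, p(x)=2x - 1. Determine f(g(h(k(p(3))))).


p(3) = 5
k(5) = -5
h(-5) = 8
g(8) = -15
f(-15) = -30

-30


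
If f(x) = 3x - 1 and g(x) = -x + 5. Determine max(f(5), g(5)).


f(5) = 14
g(5) = 0
max = 14

14


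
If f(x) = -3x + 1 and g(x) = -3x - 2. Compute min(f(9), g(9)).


-29


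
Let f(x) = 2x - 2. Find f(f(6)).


f(6) = 10
f(10) = 18

18


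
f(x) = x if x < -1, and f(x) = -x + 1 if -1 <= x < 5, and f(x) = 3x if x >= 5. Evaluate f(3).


-2


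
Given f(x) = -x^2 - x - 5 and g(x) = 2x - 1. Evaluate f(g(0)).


g(0) = -1
f(-1) = (-1)*(-1)^2 - 1*(-1) - 5 = -5

-5


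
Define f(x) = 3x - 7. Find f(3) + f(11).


28


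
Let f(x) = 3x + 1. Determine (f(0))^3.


1


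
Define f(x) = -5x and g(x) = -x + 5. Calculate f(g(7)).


g(7) = -2
f(-2) = 10

10


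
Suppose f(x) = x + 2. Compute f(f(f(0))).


f(0) = 2
f(2) = 4
f(4) = 6

6


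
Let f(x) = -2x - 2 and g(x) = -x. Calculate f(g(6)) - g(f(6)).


f(g(6)) = 10
g(f(6)) = 14
Difference = -4

-4


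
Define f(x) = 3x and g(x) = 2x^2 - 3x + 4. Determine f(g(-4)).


144


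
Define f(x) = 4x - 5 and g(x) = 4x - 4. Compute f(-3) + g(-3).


f(-3) = -17
g(-3) = -16
Sum = -33

-33


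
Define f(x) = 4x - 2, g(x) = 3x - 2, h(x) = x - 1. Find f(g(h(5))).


h(5) = 4
g(4) = 10
f(10) = 38

38


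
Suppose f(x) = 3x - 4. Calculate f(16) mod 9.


f(16) = 44
44 mod 9 = 8

8


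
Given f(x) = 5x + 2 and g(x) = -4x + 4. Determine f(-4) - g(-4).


f(-4) = -18
g(-4) = 20
Difference = -38

-38


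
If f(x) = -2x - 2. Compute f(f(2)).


f(2) = -6
f(-6) = 10

10


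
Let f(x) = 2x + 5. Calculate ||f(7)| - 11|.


f(7) = 19
|19| = 19
|19 - 11| = 8

8


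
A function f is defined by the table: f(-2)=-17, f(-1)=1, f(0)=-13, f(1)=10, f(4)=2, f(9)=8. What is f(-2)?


Reading from the table at x = -2

-17


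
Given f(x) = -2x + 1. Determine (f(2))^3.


f(2) = -3
(-3)^3 = -27

-27


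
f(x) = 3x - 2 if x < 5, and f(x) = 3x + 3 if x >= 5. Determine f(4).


4 satisfies x < 5
f(4) = 10

10


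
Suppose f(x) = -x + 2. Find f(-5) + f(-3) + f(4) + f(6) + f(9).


f(-5) = 7
f(-3) = 5
f(4) = -2
f(6) = -4
f(9) = -7
Sum = -1

-1


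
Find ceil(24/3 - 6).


24/3 = 8
8 - 6 = 2
ceil(2) = 2

2


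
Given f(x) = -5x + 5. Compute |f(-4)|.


f(-4) = 25
|25| = 25

25


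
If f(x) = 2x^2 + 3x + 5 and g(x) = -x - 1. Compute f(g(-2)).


g(-2) = 1
f(1) = 2*(1)^2 + 3*(1) + 5 = 10

10


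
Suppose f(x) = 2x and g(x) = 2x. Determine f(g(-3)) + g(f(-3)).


-24


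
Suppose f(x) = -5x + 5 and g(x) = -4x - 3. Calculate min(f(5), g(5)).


f(5) = -20
g(5) = -23
min = -23

-23


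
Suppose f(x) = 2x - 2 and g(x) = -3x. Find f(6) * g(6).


-180


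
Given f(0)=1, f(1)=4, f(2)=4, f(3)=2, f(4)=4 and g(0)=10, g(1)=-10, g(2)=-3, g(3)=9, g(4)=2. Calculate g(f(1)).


f(1) = 4
g(4) = 2

2


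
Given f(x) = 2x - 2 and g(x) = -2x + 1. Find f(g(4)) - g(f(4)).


f(g(4)) = -16
g(f(4)) = -11
Difference = -5

-5


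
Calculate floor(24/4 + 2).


24/4 = 6
6 + 2 = 8
floor(8) = 8

8


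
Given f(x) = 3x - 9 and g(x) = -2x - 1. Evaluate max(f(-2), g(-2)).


f(-2) = -15
g(-2) = 3
max = 3

3


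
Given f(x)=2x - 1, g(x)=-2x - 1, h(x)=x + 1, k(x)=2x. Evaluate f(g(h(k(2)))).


-23


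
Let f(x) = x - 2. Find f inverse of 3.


Solve x - 2 = 3
x = (3 + 2) / 1 = 5

5


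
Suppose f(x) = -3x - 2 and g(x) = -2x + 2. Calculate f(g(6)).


g(6) = -10
f(-10) = 28

28


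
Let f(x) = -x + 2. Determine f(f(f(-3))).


f(-3) = 5
f(5) = -3
f(-3) = 5

5


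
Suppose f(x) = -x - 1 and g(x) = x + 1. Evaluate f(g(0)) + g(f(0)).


f(g(0)) = -2
g(f(0)) = 0
Sum = -2

-2


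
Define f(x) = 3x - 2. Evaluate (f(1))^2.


1


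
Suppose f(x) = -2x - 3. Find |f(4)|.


f(4) = -11
|-11| = 11

11


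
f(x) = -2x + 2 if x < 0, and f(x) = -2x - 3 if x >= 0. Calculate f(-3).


-3 satisfies x < 0
f(-3) = 8

8


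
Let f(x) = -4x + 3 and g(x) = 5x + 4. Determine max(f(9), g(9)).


49


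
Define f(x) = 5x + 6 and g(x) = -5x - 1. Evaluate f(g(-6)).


g(-6) = 29
f(29) = 151

151


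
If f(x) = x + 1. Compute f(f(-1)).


f(-1) = 0
f(0) = 1

1


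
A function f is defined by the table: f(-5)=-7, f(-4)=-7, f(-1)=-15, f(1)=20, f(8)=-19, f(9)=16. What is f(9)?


Reading from the table at x = 9

16


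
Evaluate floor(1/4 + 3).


1/4 = 0.25
0.25 + 3 = 3.25
floor(3.25) = 3

3


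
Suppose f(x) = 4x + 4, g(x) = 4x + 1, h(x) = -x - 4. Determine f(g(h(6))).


h(6) = -10
g(-10) = -39
f(-39) = -152

-152


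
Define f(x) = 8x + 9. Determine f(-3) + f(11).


f(-3) = -15
f(11) = 97
Sum = 82

82


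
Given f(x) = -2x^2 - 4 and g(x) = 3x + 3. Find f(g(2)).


-166


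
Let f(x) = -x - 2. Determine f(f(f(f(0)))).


0


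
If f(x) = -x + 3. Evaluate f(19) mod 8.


0


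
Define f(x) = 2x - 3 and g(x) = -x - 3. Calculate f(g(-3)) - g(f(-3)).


f(g(-3)) = -3
g(f(-3)) = 6
Difference = -9

-9


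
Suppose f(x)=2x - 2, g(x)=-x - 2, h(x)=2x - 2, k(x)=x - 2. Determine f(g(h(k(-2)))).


k(-2) = -4
h(-4) = -10
g(-10) = 8
f(8) = 14

14


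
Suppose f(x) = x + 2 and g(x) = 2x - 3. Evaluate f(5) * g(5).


f(5) = 7
g(5) = 7
Product = 49

49


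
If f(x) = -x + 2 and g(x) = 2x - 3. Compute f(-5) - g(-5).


f(-5) = 7
g(-5) = -13
Difference = 20

20


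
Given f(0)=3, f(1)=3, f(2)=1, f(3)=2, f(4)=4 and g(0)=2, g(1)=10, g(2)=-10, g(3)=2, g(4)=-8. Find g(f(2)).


f(2) = 1
g(1) = 10

10


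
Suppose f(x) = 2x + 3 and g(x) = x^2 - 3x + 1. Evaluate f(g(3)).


g(3) = 1
f(1) = 5

5


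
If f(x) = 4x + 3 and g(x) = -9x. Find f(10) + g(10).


f(10) = 43
g(10) = -90
Sum = -47

-47


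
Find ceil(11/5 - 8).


11/5 = 2.2
2.2 - 8 = -5.8
ceil(-5.8) = -5

-5


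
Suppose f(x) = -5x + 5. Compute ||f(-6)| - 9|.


26


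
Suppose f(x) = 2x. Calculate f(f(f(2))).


16


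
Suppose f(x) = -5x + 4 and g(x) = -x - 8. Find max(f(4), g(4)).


f(4) = -16
g(4) = -12
max = -12

-12


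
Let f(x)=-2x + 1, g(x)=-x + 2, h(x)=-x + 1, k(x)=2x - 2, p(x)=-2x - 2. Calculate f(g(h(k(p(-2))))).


p(-2) = 2
k(2) = 2
h(2) = -1
g(-1) = 3
f(3) = -5

-5


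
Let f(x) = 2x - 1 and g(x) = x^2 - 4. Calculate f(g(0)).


g(0) = -4
f(-4) = -9

-9


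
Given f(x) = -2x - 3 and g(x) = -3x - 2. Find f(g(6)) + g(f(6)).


f(g(6)) = 37
g(f(6)) = 43
Sum = 80

80


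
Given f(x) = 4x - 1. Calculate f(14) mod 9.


f(14) = 55
55 mod 9 = 1

1


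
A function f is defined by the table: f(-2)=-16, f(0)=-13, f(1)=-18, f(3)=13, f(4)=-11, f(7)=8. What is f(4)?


Reading from the table at x = 4

-11


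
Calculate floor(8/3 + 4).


8/3 = 2.6667
2.6667 + 4 = 6.6667
floor(6.6667) = 6

6


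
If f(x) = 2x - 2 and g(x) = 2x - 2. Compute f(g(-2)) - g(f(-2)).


f(g(-2)) = -14
g(f(-2)) = -14
Difference = 0

0


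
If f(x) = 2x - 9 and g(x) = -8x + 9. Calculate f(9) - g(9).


f(9) = 9
g(9) = -63
Difference = 72

72


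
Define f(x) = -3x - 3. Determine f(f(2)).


f(2) = -9
f(-9) = 24

24


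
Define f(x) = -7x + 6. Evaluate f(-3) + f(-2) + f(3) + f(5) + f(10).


f(-3) = 27
f(-2) = 20
f(3) = -15
f(5) = -29
f(10) = -64
Sum = -61

-61


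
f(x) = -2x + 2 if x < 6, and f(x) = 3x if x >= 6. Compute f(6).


6 satisfies x >= 6
f(6) = 18

18


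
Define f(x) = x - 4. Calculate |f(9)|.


f(9) = 5
|5| = 5

5


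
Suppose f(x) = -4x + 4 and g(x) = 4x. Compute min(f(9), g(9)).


f(9) = -32
g(9) = 36
min = -32

-32


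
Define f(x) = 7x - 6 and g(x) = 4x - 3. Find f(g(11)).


g(11) = 41
f(41) = 281

281


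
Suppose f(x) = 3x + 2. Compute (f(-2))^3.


f(-2) = -4
(-4)^3 = -64

-64


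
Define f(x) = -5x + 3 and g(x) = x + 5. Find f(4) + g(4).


f(4) = -17
g(4) = 9
Sum = -8

-8


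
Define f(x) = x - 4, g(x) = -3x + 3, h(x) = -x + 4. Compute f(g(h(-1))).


h(-1) = 5
g(5) = -12
f(-12) = -16

-16


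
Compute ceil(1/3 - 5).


1/3 = 0.3333
0.3333 - 5 = -4.6667
ceil(-4.6667) = -4

-4


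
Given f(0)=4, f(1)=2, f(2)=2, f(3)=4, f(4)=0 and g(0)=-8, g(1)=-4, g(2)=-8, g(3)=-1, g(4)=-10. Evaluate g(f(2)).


f(2) = 2
g(2) = -8

-8


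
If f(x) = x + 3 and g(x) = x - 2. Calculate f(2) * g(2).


f(2) = 5
g(2) = 0
Product = 0

0


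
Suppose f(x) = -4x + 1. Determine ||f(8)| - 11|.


f(8) = -31
|-31| = 31
|31 - 11| = 20

20


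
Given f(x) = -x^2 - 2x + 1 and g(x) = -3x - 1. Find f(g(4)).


g(4) = -13
f(-13) = (-1)*(-13)^2 - 2*(-13) + 1 = -142

-142


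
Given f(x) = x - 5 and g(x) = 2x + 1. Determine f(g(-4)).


g(-4) = -7
f(-7) = -12

-12


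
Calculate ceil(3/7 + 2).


3


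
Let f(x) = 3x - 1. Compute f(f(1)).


f(1) = 2
f(2) = 5

5


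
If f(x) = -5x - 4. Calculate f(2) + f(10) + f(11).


f(2) = -14
f(10) = -54
f(11) = -59
Sum = -127

-127


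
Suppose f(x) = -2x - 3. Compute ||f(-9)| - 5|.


f(-9) = 15
|15| = 15
|15 - 5| = 10

10


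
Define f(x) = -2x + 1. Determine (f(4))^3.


f(4) = -7
(-7)^3 = -343

-343


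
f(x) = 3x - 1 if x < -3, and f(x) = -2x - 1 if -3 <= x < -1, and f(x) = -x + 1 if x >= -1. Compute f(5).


5 satisfies x >= -1
f(5) = -4

-4


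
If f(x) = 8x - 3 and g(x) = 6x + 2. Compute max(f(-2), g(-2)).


f(-2) = -19
g(-2) = -10
max = -10

-10


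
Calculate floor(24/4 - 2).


24/4 = 6
6 - 2 = 4
floor(4) = 4

4


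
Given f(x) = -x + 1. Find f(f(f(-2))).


3


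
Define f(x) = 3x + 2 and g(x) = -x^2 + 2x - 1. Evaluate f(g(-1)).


g(-1) = -4
f(-4) = -10

-10


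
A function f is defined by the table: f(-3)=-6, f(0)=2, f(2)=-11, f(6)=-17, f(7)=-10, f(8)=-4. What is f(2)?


Reading from the table at x = 2

-11


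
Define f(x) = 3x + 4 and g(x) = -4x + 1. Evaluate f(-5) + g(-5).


f(-5) = -11
g(-5) = 21
Sum = 10

10


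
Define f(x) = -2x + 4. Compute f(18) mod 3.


1


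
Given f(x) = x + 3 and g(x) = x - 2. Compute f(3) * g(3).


6


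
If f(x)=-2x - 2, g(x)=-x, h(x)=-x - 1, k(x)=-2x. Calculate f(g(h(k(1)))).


0


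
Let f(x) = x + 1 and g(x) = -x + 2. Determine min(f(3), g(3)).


f(3) = 4
g(3) = -1
min = -1

-1


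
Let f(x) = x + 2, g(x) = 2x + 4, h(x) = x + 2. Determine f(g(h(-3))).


h(-3) = -1
g(-1) = 2
f(2) = 4

4


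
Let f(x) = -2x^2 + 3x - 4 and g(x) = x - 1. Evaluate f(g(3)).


g(3) = 2
f(2) = (-2)*(2)^2 + 3*(2) - 4 = -6

-6


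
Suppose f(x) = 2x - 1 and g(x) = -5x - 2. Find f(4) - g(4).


f(4) = 7
g(4) = -22
Difference = 29

29


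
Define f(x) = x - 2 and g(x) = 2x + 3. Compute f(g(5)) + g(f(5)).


20


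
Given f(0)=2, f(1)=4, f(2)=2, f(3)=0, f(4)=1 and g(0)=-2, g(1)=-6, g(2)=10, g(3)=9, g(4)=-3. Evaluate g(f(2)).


f(2) = 2
g(2) = 10

10


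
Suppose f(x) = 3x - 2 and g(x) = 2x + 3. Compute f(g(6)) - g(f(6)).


f(g(6)) = 43
g(f(6)) = 35
Difference = 8

8


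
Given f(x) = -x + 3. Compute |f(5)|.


2


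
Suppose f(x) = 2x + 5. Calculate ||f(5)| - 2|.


f(5) = 15
|15| = 15
|15 - 2| = 13

13


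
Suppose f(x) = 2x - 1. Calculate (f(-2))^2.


25


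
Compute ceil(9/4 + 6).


9/4 = 2.25
2.25 + 6 = 8.25
ceil(8.25) = 9

9


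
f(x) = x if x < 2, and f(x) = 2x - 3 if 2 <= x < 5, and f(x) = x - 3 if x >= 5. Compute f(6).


6 satisfies x >= 5
f(6) = 3

3


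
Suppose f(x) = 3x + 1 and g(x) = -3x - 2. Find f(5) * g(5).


f(5) = 16
g(5) = -17
Product = -272

-272


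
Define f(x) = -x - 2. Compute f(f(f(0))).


f(0) = -2
f(-2) = 0
f(0) = -2

-2


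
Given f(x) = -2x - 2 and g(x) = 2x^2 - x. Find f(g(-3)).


g(-3) = 21
f(21) = -44

-44


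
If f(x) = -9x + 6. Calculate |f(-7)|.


f(-7) = 69
|69| = 69

69


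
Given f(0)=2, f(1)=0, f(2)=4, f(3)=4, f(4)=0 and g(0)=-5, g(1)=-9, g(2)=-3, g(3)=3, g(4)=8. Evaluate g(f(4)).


f(4) = 0
g(0) = -5

-5


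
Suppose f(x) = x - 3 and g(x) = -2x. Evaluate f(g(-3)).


3


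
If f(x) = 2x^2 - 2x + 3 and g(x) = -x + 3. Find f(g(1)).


g(1) = 2
f(2) = 2*(2)^2 - 2*(2) + 3 = 7

7


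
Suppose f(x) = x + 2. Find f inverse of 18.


Solve x + 2 = 18
x = (18 - 2) / 1 = 16

16


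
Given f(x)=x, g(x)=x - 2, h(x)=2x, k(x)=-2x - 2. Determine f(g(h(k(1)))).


k(1) = -4
h(-4) = -8
g(-8) = -10
f(-10) = -10

-10


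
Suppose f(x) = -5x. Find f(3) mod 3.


0


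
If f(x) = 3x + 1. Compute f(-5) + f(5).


f(-5) = -14
f(5) = 16
Sum = 2

2


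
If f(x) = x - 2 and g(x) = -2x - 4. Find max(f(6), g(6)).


f(6) = 4
g(6) = -16
max = 4

4


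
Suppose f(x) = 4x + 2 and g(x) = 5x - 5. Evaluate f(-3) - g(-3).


f(-3) = -10
g(-3) = -20
Difference = 10

10


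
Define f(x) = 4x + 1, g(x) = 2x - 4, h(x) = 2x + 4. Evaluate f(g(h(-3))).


h(-3) = -2
g(-2) = -8
f(-8) = -31

-31


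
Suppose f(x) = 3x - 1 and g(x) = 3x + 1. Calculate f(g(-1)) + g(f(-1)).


f(g(-1)) = -7
g(f(-1)) = -11
Sum = -18

-18


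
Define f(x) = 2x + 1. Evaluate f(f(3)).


f(3) = 7
f(7) = 15

15


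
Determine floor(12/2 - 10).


12/2 = 6
6 - 10 = -4
floor(-4) = -4

-4


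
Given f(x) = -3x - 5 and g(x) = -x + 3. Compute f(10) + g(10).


f(10) = -35
g(10) = -7
Sum = -42

-42


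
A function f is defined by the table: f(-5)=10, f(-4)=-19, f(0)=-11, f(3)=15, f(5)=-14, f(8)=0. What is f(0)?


Reading from the table at x = 0

-11


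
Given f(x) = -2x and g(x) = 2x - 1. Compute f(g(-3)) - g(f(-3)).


f(g(-3)) = 14
g(f(-3)) = 11
Difference = 3

3


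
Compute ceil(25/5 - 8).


-3


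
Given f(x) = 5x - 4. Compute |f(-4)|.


f(-4) = -24
|-24| = 24

24


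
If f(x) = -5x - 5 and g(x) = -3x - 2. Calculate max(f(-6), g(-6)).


f(-6) = 25
g(-6) = 16
max = 25

25


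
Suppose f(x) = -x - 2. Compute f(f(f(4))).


f(4) = -6
f(-6) = 4
f(4) = -6

-6


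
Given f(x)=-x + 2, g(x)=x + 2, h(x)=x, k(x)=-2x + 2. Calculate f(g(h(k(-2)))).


k(-2) = 6
h(6) = 6
g(6) = 8
f(8) = -6

-6


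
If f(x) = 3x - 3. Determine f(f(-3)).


f(-3) = -12
f(-12) = -39

-39


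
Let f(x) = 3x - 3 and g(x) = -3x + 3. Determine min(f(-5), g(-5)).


f(-5) = -18
g(-5) = 18
min = -18

-18


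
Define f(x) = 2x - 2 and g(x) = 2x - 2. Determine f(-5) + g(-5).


-24


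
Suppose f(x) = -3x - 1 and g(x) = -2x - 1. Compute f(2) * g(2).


f(2) = -7
g(2) = -5
Product = 35

35


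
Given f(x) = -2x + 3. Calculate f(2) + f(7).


f(2) = -1
f(7) = -11
Sum = -12

-12


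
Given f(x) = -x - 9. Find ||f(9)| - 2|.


f(9) = -18
|-18| = 18
|18 - 2| = 16

16


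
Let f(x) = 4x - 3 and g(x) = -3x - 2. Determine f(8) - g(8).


f(8) = 29
g(8) = -26
Difference = 55

55


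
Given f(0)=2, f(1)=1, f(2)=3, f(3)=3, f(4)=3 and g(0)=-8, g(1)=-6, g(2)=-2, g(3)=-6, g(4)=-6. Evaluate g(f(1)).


f(1) = 1
g(1) = -6

-6


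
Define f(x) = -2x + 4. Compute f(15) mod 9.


f(15) = -26
-26 mod 9 = 1

1


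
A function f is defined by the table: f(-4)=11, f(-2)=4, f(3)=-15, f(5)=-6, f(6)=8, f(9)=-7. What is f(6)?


Reading from the table at x = 6

8


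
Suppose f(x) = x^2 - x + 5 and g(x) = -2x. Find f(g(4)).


g(4) = -8
f(-8) = 1*(-8)^2 - 1*(-8) + 5 = 77

77


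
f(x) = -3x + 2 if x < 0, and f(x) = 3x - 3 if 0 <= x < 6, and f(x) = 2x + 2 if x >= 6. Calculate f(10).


10 satisfies x >= 6
f(10) = 22

22


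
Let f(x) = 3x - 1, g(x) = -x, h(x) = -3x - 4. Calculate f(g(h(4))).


47


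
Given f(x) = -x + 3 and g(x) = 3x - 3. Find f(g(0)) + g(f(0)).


f(g(0)) = 6
g(f(0)) = 6
Sum = 12

12


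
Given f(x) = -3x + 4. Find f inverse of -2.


Solve -3x + 4 = -2
x = (-2 - 4) / (-3) = 2

2


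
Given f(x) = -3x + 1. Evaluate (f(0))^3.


f(0) = 1
(1)^3 = 1

1


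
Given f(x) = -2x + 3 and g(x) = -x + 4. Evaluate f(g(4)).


g(4) = 0
f(0) = 3

3


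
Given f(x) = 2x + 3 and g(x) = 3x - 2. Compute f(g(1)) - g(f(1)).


f(g(1)) = 5
g(f(1)) = 13
Difference = -8

-8


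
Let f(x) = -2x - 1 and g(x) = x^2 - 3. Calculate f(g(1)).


3


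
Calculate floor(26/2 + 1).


14


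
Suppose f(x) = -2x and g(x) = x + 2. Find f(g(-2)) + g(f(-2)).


f(g(-2)) = 0
g(f(-2)) = 6
Sum = 6

6


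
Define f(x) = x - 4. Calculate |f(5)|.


f(5) = 1
|1| = 1

1


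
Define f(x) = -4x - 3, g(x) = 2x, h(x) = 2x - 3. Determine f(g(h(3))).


h(3) = 3
g(3) = 6
f(6) = -27

-27


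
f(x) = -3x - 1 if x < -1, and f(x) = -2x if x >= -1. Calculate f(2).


2 satisfies x >= -1
f(2) = -4

-4


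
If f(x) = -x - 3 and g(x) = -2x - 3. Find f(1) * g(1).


f(1) = -4
g(1) = -5
Product = 20

20


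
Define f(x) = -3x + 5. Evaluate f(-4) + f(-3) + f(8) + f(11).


f(-4) = 17
f(-3) = 14
f(8) = -19
f(11) = -28
Sum = -16

-16


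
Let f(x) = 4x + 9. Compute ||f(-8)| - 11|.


f(-8) = -23
|-23| = 23
|23 - 11| = 12

12


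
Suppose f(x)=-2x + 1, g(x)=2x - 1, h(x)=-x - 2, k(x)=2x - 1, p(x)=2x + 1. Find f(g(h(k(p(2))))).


p(2) = 5
k(5) = 9
h(9) = -11
g(-11) = -23
f(-23) = 47

47


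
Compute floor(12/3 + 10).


12/3 = 4
4 + 10 = 14
floor(14) = 14

14


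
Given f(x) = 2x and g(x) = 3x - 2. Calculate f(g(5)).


g(5) = 13
f(13) = 26

26


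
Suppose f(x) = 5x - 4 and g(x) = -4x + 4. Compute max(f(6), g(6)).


26


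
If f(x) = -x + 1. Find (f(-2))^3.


f(-2) = 3
(3)^3 = 27

27


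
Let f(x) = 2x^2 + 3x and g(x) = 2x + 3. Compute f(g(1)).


65


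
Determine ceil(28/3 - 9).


28/3 = 9.3333
9.3333 - 9 = 0.3333
ceil(0.3333) = 1

1


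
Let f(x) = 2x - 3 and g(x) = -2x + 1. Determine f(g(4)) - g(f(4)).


f(g(4)) = -17
g(f(4)) = -9
Difference = -8

-8


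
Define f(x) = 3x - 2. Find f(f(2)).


f(2) = 4
f(4) = 10

10


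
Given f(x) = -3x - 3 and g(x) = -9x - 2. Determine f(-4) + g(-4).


f(-4) = 9
g(-4) = 34
Sum = 43

43


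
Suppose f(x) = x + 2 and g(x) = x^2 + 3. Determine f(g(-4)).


g(-4) = 19
f(19) = 21

21


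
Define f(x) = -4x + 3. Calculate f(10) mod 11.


7


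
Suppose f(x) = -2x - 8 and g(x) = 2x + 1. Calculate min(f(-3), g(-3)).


f(-3) = -2
g(-3) = -5
min = -5

-5


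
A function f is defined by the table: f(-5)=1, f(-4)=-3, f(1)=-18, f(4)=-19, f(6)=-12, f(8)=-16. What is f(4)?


Reading from the table at x = 4

-19


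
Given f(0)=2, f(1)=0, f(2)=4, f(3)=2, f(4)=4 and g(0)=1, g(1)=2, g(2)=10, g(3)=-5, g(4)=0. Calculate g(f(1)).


1


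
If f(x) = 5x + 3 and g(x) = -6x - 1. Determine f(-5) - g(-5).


f(-5) = -22
g(-5) = 29
Difference = -51

-51


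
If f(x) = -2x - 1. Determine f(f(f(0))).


f(0) = -1
f(-1) = 1
f(1) = -3

-3


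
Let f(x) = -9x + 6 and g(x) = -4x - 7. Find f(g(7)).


g(7) = -35
f(-35) = 321

321


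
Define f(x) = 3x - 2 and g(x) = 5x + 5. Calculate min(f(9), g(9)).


f(9) = 25
g(9) = 50
min = 25

25


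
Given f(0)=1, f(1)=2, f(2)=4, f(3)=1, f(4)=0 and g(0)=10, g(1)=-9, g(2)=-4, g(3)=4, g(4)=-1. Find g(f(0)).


-9


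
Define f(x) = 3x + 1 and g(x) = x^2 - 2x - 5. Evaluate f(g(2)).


g(2) = -5
f(-5) = -14

-14


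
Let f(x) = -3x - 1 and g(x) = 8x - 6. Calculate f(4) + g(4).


f(4) = -13
g(4) = 26
Sum = 13

13


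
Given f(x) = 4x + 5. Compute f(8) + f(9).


f(8) = 37
f(9) = 41
Sum = 78

78


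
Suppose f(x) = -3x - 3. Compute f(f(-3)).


f(-3) = 6
f(6) = -21

-21


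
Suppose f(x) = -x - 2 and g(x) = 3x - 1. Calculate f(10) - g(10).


f(10) = -12
g(10) = 29
Difference = -41

-41


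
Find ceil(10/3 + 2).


6


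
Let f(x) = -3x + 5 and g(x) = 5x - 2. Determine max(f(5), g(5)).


f(5) = -10
g(5) = 23
max = 23

23


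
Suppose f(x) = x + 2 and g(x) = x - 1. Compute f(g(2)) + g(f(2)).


f(g(2)) = 3
g(f(2)) = 3
Sum = 6

6


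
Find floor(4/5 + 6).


6


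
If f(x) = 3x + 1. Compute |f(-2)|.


f(-2) = -5
|-5| = 5

5


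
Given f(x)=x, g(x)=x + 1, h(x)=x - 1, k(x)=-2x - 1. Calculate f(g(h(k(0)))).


-1


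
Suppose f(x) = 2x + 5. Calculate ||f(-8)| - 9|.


f(-8) = -11
|-11| = 11
|11 - 9| = 2

2


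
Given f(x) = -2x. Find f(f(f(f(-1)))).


f(-1) = 2
f(2) = -4
f(-4) = 8
f(8) = -16

-16


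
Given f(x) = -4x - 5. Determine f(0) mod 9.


f(0) = -5
-5 mod 9 = 4

4


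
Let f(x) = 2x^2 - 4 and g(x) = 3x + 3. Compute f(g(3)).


284


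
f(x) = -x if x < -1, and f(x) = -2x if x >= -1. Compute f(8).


-16


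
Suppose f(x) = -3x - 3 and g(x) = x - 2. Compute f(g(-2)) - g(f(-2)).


8


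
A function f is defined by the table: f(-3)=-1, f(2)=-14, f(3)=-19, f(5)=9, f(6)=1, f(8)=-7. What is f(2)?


Reading from the table at x = 2

-14


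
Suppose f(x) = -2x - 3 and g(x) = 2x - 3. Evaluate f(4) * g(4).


f(4) = -11
g(4) = 5
Product = -55

-55


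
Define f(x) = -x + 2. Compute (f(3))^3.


f(3) = -1
(-1)^3 = -1

-1


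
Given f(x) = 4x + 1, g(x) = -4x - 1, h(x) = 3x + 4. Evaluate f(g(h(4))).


h(4) = 16
g(16) = -65
f(-65) = -259

-259


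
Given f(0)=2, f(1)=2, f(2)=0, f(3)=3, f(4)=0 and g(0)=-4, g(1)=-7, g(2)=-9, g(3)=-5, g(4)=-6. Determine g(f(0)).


f(0) = 2
g(2) = -9

-9


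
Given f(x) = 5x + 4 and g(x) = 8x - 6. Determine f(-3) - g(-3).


f(-3) = -11
g(-3) = -30
Difference = 19

19


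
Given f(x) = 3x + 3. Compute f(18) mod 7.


1


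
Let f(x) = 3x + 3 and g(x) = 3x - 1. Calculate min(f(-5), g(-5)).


-16


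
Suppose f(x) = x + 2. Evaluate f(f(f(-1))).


5


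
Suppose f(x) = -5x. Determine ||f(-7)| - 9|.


f(-7) = 35
|35| = 35
|35 - 9| = 26

26


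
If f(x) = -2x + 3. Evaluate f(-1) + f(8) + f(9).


f(-1) = 5
f(8) = -13
f(9) = -15
Sum = -23

-23


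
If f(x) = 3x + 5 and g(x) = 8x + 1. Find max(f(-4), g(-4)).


-7


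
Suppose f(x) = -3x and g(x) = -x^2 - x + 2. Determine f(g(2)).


g(2) = -4
f(-4) = 12

12


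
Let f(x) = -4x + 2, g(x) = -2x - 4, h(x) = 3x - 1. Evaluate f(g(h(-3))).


-62


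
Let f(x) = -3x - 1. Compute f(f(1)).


f(1) = -4
f(-4) = 11

11


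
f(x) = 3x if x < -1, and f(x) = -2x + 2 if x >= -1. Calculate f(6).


6 satisfies x >= -1
f(6) = -10

-10


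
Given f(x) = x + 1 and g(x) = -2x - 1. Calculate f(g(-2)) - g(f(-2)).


f(g(-2)) = 4
g(f(-2)) = 1
Difference = 3

3


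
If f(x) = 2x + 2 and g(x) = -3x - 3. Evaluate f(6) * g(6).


f(6) = 14
g(6) = -21
Product = -294

-294


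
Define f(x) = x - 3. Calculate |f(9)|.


f(9) = 6
|6| = 6

6


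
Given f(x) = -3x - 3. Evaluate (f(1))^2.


f(1) = -6
(-6)^2 = 36

36


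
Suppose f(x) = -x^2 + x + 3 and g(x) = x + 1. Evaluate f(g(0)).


g(0) = 1
f(1) = (-1)*(1)^2 + 1*(1) + 3 = 3

3


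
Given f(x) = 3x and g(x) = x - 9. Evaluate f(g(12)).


g(12) = 3
f(3) = 9

9


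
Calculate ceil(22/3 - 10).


-2


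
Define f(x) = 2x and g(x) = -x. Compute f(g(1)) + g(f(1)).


f(g(1)) = -2
g(f(1)) = -2
Sum = -4

-4


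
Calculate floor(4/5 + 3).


4/5 = 0.8
0.8 + 3 = 3.8
floor(3.8) = 3

3


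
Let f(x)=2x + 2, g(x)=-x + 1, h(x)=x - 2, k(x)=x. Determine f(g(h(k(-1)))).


k(-1) = -1
h(-1) = -3
g(-3) = 4
f(4) = 10

10


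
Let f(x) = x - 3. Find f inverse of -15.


Solve x - 3 = -15
x = (-15 + 3) / 1 = -12

-12


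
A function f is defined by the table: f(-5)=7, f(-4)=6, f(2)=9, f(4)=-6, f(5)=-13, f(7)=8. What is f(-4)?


Reading from the table at x = -4

6


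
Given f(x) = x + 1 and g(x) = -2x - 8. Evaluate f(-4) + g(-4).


f(-4) = -3
g(-4) = 0
Sum = -3

-3


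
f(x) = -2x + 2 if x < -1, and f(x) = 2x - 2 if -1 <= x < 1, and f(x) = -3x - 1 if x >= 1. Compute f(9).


9 satisfies x >= 1
f(9) = -28

-28


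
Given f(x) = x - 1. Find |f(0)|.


1


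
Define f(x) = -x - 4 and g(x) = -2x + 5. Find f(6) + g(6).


f(6) = -10
g(6) = -7
Sum = -17

-17


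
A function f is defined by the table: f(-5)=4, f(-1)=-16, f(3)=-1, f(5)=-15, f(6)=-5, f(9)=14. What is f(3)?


-1


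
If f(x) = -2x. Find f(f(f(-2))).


16


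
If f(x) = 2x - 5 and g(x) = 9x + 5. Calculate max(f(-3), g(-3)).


f(-3) = -11
g(-3) = -22
max = -11

-11


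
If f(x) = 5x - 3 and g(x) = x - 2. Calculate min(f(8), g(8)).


f(8) = 37
g(8) = 6
min = 6

6


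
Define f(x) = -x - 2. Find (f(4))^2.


f(4) = -6
(-6)^2 = 36

36


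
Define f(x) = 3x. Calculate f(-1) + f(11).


f(-1) = -3
f(11) = 33
Sum = 30

30


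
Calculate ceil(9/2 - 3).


9/2 = 4.5
4.5 - 3 = 1.5
ceil(1.5) = 2

2


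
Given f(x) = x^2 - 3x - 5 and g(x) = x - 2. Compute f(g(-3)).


g(-3) = -5
f(-5) = 1*(-5)^2 - 3*(-5) - 5 = 35

35


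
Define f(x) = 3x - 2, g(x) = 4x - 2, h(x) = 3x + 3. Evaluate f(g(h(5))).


h(5) = 18
g(18) = 70
f(70) = 208

208


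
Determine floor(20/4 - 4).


20/4 = 5
5 - 4 = 1
floor(1) = 1

1


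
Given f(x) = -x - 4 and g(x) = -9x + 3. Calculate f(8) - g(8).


f(8) = -12
g(8) = -69
Difference = 57

57


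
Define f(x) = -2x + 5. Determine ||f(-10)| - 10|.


f(-10) = 25
|25| = 25
|25 - 10| = 15

15


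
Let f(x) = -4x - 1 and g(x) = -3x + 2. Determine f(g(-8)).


-105


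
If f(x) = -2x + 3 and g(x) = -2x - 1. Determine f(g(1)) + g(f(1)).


6


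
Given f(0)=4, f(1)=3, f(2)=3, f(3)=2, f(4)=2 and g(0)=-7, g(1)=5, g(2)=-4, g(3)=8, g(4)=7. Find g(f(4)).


f(4) = 2
g(2) = -4

-4


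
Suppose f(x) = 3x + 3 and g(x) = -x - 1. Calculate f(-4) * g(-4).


f(-4) = -9
g(-4) = 3
Product = -27

-27


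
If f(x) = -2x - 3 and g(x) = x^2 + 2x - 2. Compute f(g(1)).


g(1) = 1
f(1) = -5

-5


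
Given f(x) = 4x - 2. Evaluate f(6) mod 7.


f(6) = 22
22 mod 7 = 1

1


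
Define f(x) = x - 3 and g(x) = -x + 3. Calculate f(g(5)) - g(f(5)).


f(g(5)) = -5
g(f(5)) = 1
Difference = -6

-6


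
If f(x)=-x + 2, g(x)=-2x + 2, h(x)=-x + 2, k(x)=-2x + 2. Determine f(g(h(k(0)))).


k(0) = 2
h(2) = 0
g(0) = 2
f(2) = 0

0


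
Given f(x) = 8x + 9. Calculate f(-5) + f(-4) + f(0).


f(-5) = -31
f(-4) = -23
f(0) = 9
Sum = -45

-45


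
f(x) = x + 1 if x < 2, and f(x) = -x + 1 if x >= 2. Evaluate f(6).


6 satisfies x >= 2
f(6) = -5

-5


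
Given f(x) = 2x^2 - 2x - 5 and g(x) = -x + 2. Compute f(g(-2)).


g(-2) = 4
f(4) = 2*(4)^2 - 2*(4) - 5 = 19

19


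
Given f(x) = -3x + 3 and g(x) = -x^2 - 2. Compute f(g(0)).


g(0) = -2
f(-2) = 9

9


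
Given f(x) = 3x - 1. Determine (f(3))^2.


64


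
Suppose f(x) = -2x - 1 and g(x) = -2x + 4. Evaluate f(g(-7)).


g(-7) = 18
f(18) = -37

-37


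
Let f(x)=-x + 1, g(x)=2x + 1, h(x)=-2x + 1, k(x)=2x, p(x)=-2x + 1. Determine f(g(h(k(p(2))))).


p(2) = -3
k(-3) = -6
h(-6) = 13
g(13) = 27
f(27) = -26

-26


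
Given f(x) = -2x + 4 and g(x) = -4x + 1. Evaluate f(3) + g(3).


f(3) = -2
g(3) = -11
Sum = -13

-13


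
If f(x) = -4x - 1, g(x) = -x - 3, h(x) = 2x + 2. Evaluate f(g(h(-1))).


h(-1) = 0
g(0) = -3
f(-3) = 11

11


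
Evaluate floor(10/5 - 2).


10/5 = 2
2 - 2 = 0
floor(0) = 0

0


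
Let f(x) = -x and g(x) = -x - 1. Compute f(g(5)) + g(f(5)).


10


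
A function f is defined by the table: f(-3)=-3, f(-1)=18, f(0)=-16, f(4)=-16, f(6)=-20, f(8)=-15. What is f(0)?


Reading from the table at x = 0

-16


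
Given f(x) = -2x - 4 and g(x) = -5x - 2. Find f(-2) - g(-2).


f(-2) = 0
g(-2) = 8
Difference = -8

-8


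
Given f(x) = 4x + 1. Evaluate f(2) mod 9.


f(2) = 9
9 mod 9 = 0

0


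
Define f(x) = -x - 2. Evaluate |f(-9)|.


f(-9) = 7
|7| = 7

7


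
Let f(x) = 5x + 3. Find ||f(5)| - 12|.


f(5) = 28
|28| = 28
|28 - 12| = 16

16


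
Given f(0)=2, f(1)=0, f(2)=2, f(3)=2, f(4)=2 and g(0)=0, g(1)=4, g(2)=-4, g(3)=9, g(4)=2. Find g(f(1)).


f(1) = 0
g(0) = 0

0


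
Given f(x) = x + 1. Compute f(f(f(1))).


f(1) = 2
f(2) = 3
f(3) = 4

4


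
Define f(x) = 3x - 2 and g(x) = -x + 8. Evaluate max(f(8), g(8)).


22


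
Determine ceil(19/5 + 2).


19/5 = 3.8
3.8 + 2 = 5.8
ceil(5.8) = 6

6


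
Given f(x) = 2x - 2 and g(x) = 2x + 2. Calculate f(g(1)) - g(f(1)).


f(g(1)) = 6
g(f(1)) = 2
Difference = 4

4


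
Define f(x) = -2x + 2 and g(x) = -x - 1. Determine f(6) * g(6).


f(6) = -10
g(6) = -7
Product = 70

70


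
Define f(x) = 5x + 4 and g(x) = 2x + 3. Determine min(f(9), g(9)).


f(9) = 49
g(9) = 21
min = 21

21


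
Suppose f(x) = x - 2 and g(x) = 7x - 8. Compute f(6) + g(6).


f(6) = 4
g(6) = 34
Sum = 38

38


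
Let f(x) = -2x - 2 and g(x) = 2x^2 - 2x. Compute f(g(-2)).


g(-2) = 12
f(12) = -26

-26


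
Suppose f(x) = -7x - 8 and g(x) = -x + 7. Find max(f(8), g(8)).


f(8) = -64
g(8) = -1
max = -1

-1


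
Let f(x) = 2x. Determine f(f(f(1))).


f(1) = 2
f(2) = 4
f(4) = 8

8


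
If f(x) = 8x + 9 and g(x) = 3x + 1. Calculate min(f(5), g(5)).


f(5) = 49
g(5) = 16
min = 16

16


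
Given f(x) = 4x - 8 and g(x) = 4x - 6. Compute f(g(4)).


g(4) = 10
f(10) = 32

32


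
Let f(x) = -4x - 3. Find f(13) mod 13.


f(13) = -55
-55 mod 13 = 10

10


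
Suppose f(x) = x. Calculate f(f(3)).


f(3) = 3
f(3) = 3

3


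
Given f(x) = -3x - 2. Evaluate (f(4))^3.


f(4) = -14
(-14)^3 = -2744

-2744


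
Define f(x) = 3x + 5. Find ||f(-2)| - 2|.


f(-2) = -1
|-1| = 1
|1 - 2| = 1

1


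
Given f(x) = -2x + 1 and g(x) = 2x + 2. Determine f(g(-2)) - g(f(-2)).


f(g(-2)) = 5
g(f(-2)) = 12
Difference = -7

-7


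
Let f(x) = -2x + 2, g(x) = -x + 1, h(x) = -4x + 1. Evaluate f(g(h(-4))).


h(-4) = 17
g(17) = -16
f(-16) = 34

34


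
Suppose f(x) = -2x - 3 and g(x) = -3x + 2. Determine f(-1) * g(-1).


f(-1) = -1
g(-1) = 5
Product = -5

-5


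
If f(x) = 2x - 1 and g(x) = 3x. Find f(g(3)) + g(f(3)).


f(g(3)) = 17
g(f(3)) = 15
Sum = 32

32


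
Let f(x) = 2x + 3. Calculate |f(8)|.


f(8) = 19
|19| = 19

19


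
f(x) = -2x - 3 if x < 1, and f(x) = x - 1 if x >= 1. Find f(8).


8 satisfies x >= 1
f(8) = 7

7


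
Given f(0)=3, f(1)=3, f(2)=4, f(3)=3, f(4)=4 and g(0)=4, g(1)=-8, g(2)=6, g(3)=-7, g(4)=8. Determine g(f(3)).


f(3) = 3
g(3) = -7

-7


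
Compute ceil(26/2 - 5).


26/2 = 13
13 - 5 = 8
ceil(8) = 8

8


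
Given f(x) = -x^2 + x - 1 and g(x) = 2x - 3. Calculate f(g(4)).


g(4) = 5
f(5) = (-1)*(5)^2 + 1*(5) - 1 = -21

-21


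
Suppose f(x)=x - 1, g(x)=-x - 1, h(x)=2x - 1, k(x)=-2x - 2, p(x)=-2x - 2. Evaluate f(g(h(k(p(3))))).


p(3) = -8
k(-8) = 14
h(14) = 27
g(27) = -28
f(-28) = -29

-29


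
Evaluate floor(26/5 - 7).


26/5 = 5.2
5.2 - 7 = -1.8
floor(-1.8) = -2

-2


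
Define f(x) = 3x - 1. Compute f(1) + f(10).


f(1) = 2
f(10) = 29
Sum = 31

31


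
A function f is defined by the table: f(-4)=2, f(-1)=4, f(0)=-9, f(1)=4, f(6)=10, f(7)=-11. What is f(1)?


Reading from the table at x = 1

4


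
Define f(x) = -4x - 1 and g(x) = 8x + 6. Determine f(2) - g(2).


f(2) = -9
g(2) = 22
Difference = -31

-31


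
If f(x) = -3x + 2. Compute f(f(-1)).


f(-1) = 5
f(5) = -13

-13


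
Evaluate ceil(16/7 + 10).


16/7 = 2.2857
2.2857 + 10 = 12.2857
ceil(12.2857) = 13

13


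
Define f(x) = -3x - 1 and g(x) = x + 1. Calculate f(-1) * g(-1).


0


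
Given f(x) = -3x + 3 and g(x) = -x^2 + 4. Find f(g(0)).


-9


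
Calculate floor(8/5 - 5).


8/5 = 1.6
1.6 - 5 = -3.4
floor(-3.4) = -4

-4


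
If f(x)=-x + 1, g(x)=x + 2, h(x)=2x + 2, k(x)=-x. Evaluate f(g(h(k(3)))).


3


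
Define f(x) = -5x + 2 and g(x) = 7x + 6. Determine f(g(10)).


-378


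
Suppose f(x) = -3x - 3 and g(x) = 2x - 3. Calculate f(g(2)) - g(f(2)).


f(g(2)) = -6
g(f(2)) = -21
Difference = 15

15


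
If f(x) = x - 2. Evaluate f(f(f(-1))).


f(-1) = -3
f(-3) = -5
f(-5) = -7

-7


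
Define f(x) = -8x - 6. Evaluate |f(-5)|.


34


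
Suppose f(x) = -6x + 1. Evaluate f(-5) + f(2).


f(-5) = 31
f(2) = -11
Sum = 20

20


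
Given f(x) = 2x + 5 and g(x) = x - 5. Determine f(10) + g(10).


f(10) = 25
g(10) = 5
Sum = 30

30


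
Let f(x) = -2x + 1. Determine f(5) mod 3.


f(5) = -9
-9 mod 3 = 0

0


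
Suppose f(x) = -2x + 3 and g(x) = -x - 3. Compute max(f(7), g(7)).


f(7) = -11
g(7) = -10
max = -10

-10


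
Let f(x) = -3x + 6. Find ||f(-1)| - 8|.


f(-1) = 9
|9| = 9
|9 - 8| = 1

1


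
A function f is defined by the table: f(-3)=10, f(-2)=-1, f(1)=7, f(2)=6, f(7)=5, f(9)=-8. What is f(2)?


Reading from the table at x = 2

6


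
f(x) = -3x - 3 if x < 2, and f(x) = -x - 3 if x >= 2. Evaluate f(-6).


-6 satisfies x < 2
f(-6) = 15

15


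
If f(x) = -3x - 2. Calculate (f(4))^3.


-2744


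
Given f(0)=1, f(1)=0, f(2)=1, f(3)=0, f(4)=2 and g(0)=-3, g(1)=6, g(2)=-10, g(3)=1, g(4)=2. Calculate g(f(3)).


f(3) = 0
g(0) = -3

-3


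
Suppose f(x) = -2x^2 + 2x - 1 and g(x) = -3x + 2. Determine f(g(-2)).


g(-2) = 8
f(8) = (-2)*(8)^2 + 2*(8) - 1 = -113

-113


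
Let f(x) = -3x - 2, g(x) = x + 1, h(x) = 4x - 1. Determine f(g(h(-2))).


h(-2) = -9
g(-9) = -8
f(-8) = 22

22


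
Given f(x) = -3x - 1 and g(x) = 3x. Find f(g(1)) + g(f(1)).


f(g(1)) = -10
g(f(1)) = -12
Sum = -22

-22


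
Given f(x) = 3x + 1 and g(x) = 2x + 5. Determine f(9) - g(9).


f(9) = 28
g(9) = 23
Difference = 5

5


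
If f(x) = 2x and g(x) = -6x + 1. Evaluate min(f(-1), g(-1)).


f(-1) = -2
g(-1) = 7
min = -2

-2


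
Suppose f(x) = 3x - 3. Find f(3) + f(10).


f(3) = 6
f(10) = 27
Sum = 33

33


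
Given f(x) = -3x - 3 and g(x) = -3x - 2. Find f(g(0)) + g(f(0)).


f(g(0)) = 3
g(f(0)) = 7
Sum = 10

10


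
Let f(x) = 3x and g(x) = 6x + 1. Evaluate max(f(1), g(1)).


f(1) = 3
g(1) = 7
max = 7

7


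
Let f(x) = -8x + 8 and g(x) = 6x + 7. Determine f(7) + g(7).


f(7) = -48
g(7) = 49
Sum = 1

1


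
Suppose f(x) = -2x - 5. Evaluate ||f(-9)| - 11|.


f(-9) = 13
|13| = 13
|13 - 11| = 2

2


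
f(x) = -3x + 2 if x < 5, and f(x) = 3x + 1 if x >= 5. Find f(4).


4 satisfies x < 5
f(4) = -10

-10


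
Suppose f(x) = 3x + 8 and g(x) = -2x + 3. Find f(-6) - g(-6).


f(-6) = -10
g(-6) = 15
Difference = -25

-25


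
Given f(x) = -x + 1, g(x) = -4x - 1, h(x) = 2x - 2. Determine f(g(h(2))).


10


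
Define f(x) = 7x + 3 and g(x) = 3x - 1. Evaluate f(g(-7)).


-151


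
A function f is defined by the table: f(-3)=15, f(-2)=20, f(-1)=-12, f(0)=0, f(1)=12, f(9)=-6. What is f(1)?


Reading from the table at x = 1

12


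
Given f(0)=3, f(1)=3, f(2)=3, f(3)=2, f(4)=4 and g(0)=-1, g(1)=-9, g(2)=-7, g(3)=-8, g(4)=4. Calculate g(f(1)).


f(1) = 3
g(3) = -8

-8


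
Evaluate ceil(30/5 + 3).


9


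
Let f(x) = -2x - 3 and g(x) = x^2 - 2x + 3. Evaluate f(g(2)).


g(2) = 3
f(3) = -9

-9


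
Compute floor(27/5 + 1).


6


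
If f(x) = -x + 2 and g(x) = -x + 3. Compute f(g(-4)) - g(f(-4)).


f(g(-4)) = -5
g(f(-4)) = -3
Difference = -2

-2


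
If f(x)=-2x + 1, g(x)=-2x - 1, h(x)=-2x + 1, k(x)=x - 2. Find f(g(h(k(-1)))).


k(-1) = -3
h(-3) = 7
g(7) = -15
f(-15) = 31

31


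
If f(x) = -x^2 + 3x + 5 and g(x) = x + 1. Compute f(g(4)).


g(4) = 5
f(5) = (-1)*(5)^2 + 3*(5) + 5 = -5

-5


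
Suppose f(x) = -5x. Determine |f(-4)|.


f(-4) = 20
|20| = 20

20
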